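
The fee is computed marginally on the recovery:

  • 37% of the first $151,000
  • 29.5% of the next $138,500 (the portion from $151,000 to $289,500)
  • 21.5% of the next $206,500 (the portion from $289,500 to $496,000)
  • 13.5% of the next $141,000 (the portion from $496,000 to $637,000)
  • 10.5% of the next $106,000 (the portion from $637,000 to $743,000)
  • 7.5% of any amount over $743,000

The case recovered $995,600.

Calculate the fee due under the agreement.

First $151,000 at 37% = $55,870.00
Next $138,500 at 29.5% = $40,857.50
Next $206,500 at 21.5% = $44,397.50
Next $141,000 at 13.5% = $19,035.00
Next $106,000 at 10.5% = $11,130.00
Remaining $252,600 at 7.5% = $18,945.00
Fee: $55,870.00 + $40,857.50 + $44,397.50 + $19,035.00 + $11,130.00 + $18,945.00 = $190,235.00

$190,235.00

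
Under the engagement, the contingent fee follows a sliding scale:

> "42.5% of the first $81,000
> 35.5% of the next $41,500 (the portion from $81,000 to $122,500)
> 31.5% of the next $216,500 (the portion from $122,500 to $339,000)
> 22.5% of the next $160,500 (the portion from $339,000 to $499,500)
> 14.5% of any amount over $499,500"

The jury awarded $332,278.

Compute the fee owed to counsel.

$115,237.57

First $81,000 at 42.5% = $34,425.00
Next $41,500 at 35.5% = $14,732.50
Remaining $209,778 at 31.5% = $66,080.07
Fee: $34,425.00 + $14,732.50 + $66,080.07 = $115,237.57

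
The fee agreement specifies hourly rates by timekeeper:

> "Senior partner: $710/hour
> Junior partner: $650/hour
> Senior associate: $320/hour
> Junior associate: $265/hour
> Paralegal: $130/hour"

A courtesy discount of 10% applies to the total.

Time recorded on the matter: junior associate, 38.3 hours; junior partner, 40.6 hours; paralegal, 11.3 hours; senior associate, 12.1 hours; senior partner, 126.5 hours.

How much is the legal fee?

$118,525.95

Senior partner: 126.5 × $710 = $89,815.00
Junior partner: 40.6 × $650 = $26,390.00
Senior associate: 12.1 × $320 = $3,872.00
Junior associate: 38.3 × $265 = $10,149.50
Paralegal: 11.3 × $130 = $1,469.00
Subtotal: $131,695.50
Less 10% discount: −$13,169.55
Total: $131,695.50 − $13,169.55 = $118,525.95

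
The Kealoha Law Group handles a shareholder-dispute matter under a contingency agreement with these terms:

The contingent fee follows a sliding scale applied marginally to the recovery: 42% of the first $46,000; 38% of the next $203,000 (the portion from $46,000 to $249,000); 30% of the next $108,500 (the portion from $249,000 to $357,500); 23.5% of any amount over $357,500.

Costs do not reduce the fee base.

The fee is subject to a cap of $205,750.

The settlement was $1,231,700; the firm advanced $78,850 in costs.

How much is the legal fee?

Fee base is the gross recovery, $1,231,700; costs are reimbursed separately.
First $46,000 at 42% = $19,320.00
Next $203,000 at 38% = $77,140.00
Next $108,500 at 30% = $32,550.00
Remaining $874,200 at 23.5% = $205,437.00
Fee: $19,320.00 + $77,140.00 + $32,550.00 + $205,437.00 = $334,447.00
$334,447.00 exceeds the $205,750 cap, so the fee is capped at $205,750.00.

$205,750.00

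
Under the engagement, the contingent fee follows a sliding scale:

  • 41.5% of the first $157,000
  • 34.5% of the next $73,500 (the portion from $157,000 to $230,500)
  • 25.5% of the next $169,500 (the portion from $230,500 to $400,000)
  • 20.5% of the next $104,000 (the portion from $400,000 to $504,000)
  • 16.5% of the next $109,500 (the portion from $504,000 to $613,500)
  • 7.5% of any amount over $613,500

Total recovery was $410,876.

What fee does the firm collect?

First $157,000 at 41.5% = $65,155.00
Next $73,500 at 34.5% = $25,357.50
Next $169,500 at 25.5% = $43,222.50
Remaining $10,876 at 20.5% = $2,229.58
Fee: $65,155.00 + $25,357.50 + $43,222.50 + $2,229.58 = $135,964.58

$135,964.58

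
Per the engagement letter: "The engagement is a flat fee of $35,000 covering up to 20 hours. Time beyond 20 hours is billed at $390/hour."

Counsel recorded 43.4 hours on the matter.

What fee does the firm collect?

Flat fee: $35,000.00
Excess hours: 43.4 − 20 = 23.4
Overrun: 23.4 × $390 = $9,126.00
Total: $35,000.00 + $9,126.00 = $44,126.00

$44,126.00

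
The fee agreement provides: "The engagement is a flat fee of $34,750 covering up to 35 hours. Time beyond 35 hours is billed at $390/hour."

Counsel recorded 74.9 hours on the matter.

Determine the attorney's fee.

Flat fee: $34,750.00
Excess hours: 74.9 − 35 = 39.9
Overrun: 39.9 × $390 = $15,561.00
Total: $34,750.00 + $15,561.00 = $50,311.00

$50,311.00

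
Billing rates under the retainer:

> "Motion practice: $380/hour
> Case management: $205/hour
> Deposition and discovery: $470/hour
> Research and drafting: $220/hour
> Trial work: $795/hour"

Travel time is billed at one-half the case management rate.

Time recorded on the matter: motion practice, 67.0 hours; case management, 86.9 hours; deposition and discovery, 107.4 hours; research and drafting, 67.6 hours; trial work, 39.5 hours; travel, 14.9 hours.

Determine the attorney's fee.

$141,554.25

Motion practice: 67.0 × $380 = $25,460.00
Case management: 86.9 × $205 = $17,814.50
Deposition and discovery: 107.4 × $470 = $50,478.00
Research and drafting: 67.6 × $220 = $14,872.00
Trial work: 39.5 × $795 = $31,402.50
Subtotal: $25,460.00 + $17,814.50 + $50,478.00 + $14,872.00 + $31,402.50 = $140,027.00
Travel: 14.9 × ($205 ÷ 2) = 14.9 × $102.50 = $1,527.25
Total: $140,027.00 + $1,527.25 = $141,554.25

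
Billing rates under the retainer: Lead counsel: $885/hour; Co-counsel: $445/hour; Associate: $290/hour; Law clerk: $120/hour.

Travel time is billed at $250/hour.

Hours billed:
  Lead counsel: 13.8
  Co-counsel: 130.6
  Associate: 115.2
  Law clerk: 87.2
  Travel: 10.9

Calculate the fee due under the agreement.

$116,927.00

Lead counsel: 13.8 × $885 = $12,213.00
Co-counsel: 130.6 × $445 = $58,117.00
Associate: 115.2 × $290 = $33,408.00
Law clerk: 87.2 × $120 = $10,464.00
Subtotal: $12,213.00 + $58,117.00 + $33,408.00 + $10,464.00 = $114,202.00
Travel: 10.9 × $250 = $2,725.00
Total: $114,202.00 + $2,725.00 = $116,927.00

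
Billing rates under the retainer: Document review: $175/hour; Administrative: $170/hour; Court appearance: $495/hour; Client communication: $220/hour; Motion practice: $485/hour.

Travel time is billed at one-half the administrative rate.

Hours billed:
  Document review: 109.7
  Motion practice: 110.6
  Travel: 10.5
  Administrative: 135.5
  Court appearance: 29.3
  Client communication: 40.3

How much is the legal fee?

Document review: 109.7 × $175 = $19,197.50
Administrative: 135.5 × $170 = $23,035.00
Court appearance: 29.3 × $495 = $14,503.50
Client communication: 40.3 × $220 = $8,866.00
Motion practice: 110.6 × $485 = $53,641.00
Subtotal: $19,197.50 + $23,035.00 + $14,503.50 + $8,866.00 + $53,641.00 = $119,243.00
Travel: 10.5 × ($170 ÷ 2) = 10.5 × $85.00 = $892.50
Total: $119,243.00 + $892.50 = $120,135.50

$120,135.50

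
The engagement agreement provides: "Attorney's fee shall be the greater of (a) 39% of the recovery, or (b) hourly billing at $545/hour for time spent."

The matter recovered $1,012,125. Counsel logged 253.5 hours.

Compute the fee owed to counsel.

(a) 39% of $1,012,125 = $394,728.75
(b) 253.5 × $545 = $138,157.50
The greater is (a): $394,728.75.

$394,728.75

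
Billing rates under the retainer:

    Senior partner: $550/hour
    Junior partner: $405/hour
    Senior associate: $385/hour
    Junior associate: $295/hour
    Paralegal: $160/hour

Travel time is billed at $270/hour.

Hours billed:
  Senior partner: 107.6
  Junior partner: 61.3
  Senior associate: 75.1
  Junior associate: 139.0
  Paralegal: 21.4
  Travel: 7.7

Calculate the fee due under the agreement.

Senior partner: 107.6 × $550 = $59,180.00
Junior partner: 61.3 × $405 = $24,826.50
Senior associate: 75.1 × $385 = $28,913.50
Junior associate: 139.0 × $295 = $41,005.00
Paralegal: 21.4 × $160 = $3,424.00
Subtotal: $59,180.00 + $24,826.50 + $28,913.50 + $41,005.00 + $3,424.00 = $157,349.00
Travel: 7.7 × $270 = $2,079.00
Total: $157,349.00 + $2,079.00 = $159,428.00

$159,428.00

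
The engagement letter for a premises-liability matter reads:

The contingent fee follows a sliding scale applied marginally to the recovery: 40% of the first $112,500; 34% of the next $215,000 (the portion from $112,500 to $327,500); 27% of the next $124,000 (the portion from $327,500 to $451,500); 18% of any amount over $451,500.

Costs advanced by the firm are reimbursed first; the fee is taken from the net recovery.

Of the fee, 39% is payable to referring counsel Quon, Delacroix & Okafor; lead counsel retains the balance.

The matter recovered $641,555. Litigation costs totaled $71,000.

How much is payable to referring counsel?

Fee base (net of costs): $641,555 − $71,000 = $570,555
First $112,500 at 40% = $45,000.00
Next $215,000 at 34% = $73,100.00
Next $124,000 at 27% = $33,480.00
Remaining $119,055 at 18% = $21,429.90
Fee: $45,000.00 + $73,100.00 + $33,480.00 + $21,429.90 = $173,009.90
Referral share: 39% of $173,009.90 = $67,473.86; lead counsel retains $173,009.90 − $67,473.86 = $105,536.04.

$67,473.86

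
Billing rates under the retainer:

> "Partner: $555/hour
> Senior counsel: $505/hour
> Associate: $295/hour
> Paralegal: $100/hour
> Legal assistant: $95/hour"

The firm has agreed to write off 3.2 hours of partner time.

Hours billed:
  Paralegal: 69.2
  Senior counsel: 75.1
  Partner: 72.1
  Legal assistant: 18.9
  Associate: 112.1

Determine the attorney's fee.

Partner: 72.1 × $555 = $40,015.50
Senior counsel: 75.1 × $505 = $37,925.50
Associate: 112.1 × $295 = $33,069.50
Paralegal: 69.2 × $100 = $6,920.00
Legal assistant: 18.9 × $95 = $1,795.50
Subtotal: $119,726.00
Write-off: 3.2 × $555 = $1,776.00
Total: $119,726.00 − $1,776.00 = $117,950.00

$117,950.00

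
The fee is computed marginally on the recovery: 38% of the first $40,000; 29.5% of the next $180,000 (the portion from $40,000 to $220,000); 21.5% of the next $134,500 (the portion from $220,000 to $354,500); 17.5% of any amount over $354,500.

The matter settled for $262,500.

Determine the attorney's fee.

$77,437.50

First $40,000 at 38% = $15,200.00
Next $180,000 at 29.5% = $53,100.00
Remaining $42,500 at 21.5% = $9,137.50
Fee: $15,200.00 + $53,100.00 + $9,137.50 = $77,437.50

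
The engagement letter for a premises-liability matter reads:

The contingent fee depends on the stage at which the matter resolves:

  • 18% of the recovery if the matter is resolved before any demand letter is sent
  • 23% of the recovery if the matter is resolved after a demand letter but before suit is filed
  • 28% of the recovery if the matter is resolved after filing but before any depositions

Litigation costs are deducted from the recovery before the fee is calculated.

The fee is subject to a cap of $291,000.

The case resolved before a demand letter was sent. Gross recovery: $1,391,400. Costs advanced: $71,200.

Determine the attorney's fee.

$237,636.00

Fee base (net of costs): $1,391,400 − $71,200 = $1,320,200
The matter resolved before a demand letter was sent, so the 18% rate applies.
$1,320,200 × 18% = $237,636.00
$237,636.00 is under the $291,000 cap.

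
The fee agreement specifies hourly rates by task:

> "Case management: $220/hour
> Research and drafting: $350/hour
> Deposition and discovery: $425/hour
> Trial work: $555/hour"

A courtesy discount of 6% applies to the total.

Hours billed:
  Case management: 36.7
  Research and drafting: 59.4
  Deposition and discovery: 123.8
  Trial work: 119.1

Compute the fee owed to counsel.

Case management: 36.7 × $220 = $8,074.00
Research and drafting: 59.4 × $350 = $20,790.00
Deposition and discovery: 123.8 × $425 = $52,615.00
Trial work: 119.1 × $555 = $66,100.50
Subtotal: $147,579.50
Less 6% discount: −$8,854.77
Total: $147,579.50 − $8,854.77 = $138,724.73

$138,724.73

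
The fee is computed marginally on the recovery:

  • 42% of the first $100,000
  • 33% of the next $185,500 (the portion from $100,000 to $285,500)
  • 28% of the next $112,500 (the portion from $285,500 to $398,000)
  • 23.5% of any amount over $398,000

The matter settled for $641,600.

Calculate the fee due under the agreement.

$191,961.00

First $100,000 at 42% = $42,000.00
Next $185,500 at 33% = $61,215.00
Next $112,500 at 28% = $31,500.00
Remaining $243,600 at 23.5% = $57,246.00
Fee: $42,000.00 + $61,215.00 + $31,500.00 + $57,246.00 = $191,961.00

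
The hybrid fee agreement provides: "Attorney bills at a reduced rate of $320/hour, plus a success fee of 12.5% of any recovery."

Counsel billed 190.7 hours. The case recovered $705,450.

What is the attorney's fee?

Hourly: 190.7 × $320 = $61,024.00
Success fee: 12.5% of $705,450 = $88,181.25
Total: $61,024.00 + $88,181.25 = $149,205.25

$149,205.25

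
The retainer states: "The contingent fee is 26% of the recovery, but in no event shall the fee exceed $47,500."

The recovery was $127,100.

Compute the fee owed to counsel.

26% of $127,100 = $33,046.00
That is under the $47,500 cap.

$33,046.00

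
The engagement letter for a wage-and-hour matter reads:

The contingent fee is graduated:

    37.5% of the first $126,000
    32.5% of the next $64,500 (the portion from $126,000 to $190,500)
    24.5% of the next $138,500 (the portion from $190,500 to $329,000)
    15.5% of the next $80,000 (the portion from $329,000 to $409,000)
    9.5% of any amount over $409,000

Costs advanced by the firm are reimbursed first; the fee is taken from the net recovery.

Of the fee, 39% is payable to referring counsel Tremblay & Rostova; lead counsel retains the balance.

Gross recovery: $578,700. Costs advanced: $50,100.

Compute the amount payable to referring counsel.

$49,103.73

Fee base (net of costs): $578,700 − $50,100 = $528,600
First $126,000 at 37.5% = $47,250.00
Next $64,500 at 32.5% = $20,962.50
Next $138,500 at 24.5% = $33,932.50
Next $80,000 at 15.5% = $12,400.00
Remaining $119,600 at 9.5% = $11,362.00
Fee: $47,250.00 + $20,962.50 + $33,932.50 + $12,400.00 + $11,362.00 = $125,907.00
Referral share: 39% of $125,907.00 = $49,103.73; lead counsel retains $125,907.00 − $49,103.73 = $76,803.27.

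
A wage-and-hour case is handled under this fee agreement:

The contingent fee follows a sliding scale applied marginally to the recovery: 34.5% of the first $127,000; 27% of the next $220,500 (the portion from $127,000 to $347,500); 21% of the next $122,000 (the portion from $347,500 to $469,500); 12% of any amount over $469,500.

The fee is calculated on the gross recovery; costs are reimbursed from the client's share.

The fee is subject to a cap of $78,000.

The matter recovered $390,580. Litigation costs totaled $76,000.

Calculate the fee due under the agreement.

$78,000.00

Fee base is the gross recovery, $390,580; costs are reimbursed separately.
First $127,000 at 34.5% = $43,815.00
Next $220,500 at 27% = $59,535.00
Remaining $43,080 at 21% = $9,046.80
Fee: $43,815.00 + $59,535.00 + $9,046.80 = $112,396.80
$112,396.80 exceeds the $78,000 cap, so the fee is capped at $78,000.00.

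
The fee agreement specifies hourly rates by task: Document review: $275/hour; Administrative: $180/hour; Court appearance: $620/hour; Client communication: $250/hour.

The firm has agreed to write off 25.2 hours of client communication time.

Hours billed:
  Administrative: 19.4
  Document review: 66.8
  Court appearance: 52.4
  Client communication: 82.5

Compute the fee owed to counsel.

Document review: 66.8 × $275 = $18,370.00
Administrative: 19.4 × $180 = $3,492.00
Court appearance: 52.4 × $620 = $32,488.00
Client communication: 82.5 × $250 = $20,625.00
Subtotal: $74,975.00
Write-off: 25.2 × $250 = $6,300.00
Total: $74,975.00 − $6,300.00 = $68,675.00

$68,675.00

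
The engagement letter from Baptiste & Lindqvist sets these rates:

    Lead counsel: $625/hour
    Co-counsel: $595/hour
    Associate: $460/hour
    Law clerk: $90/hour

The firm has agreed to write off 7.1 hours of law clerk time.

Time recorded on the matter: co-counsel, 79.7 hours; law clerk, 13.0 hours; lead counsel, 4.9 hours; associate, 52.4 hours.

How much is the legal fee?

$75,119.00

Lead counsel: 4.9 × $625 = $3,062.50
Co-counsel: 79.7 × $595 = $47,421.50
Associate: 52.4 × $460 = $24,104.00
Law clerk: 13.0 × $90 = $1,170.00
Subtotal: $75,758.00
Write-off: 7.1 × $90 = $639.00
Total: $75,758.00 − $639.00 = $75,119.00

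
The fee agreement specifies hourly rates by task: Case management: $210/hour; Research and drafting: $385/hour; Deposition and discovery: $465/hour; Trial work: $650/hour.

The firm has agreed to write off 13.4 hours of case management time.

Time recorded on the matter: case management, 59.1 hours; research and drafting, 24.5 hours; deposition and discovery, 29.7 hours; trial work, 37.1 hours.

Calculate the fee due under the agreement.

Case management: 59.1 × $210 = $12,411.00
Research and drafting: 24.5 × $385 = $9,432.50
Deposition and discovery: 29.7 × $465 = $13,810.50
Trial work: 37.1 × $650 = $24,115.00
Subtotal: $59,769.00
Write-off: 13.4 × $210 = $2,814.00
Total: $59,769.00 − $2,814.00 = $56,955.00

$56,955.00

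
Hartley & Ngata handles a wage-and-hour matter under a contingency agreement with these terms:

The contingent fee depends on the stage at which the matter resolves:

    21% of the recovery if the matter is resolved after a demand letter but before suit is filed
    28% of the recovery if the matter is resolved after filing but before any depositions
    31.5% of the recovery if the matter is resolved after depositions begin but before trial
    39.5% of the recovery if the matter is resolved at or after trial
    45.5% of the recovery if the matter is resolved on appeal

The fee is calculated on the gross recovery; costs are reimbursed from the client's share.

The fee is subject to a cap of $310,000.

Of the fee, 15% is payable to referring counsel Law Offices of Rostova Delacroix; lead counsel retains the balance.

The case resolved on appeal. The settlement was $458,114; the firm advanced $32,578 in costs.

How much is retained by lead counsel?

Fee base is the gross recovery, $458,114; costs are reimbursed separately.
The matter resolved on appeal, so the 45.5% rate applies.
$458,114 × 45.5% = $208,441.87
$208,441.87 is under the $310,000 cap.
Referral share: 15% of $208,441.87 = $31,266.28; lead counsel retains $208,441.87 − $31,266.28 = $177,175.59.

$177,175.59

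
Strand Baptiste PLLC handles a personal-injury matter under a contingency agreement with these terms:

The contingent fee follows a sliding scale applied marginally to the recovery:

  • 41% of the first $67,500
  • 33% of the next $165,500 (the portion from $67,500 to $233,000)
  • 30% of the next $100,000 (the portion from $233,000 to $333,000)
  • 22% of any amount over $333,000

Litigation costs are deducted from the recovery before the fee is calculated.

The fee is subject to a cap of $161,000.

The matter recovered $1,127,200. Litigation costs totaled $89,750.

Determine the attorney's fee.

Fee base (net of costs): $1,127,200 − $89,750 = $1,037,450
First $67,500 at 41% = $27,675.00
Next $165,500 at 33% = $54,615.00
Next $100,000 at 30% = $30,000.00
Remaining $704,450 at 22% = $154,979.00
Fee: $27,675.00 + $54,615.00 + $30,000.00 + $154,979.00 = $267,269.00
$267,269.00 exceeds the $161,000 cap, so the fee is capped at $161,000.00.

$161,000.00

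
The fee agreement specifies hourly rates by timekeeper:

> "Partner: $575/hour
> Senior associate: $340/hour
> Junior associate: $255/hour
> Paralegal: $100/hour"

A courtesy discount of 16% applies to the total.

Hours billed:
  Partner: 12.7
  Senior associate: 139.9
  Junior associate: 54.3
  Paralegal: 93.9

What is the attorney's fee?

$65,608.20

Partner: 12.7 × $575 = $7,302.50
Senior associate: 139.9 × $340 = $47,566.00
Junior associate: 54.3 × $255 = $13,846.50
Paralegal: 93.9 × $100 = $9,390.00
Subtotal: $78,105.00
Less 16% discount: −$12,496.80
Total: $78,105.00 − $12,496.80 = $65,608.20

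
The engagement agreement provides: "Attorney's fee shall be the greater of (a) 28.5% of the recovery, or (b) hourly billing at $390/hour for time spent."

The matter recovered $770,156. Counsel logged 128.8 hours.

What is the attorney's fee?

$219,494.46

(a) 28.5% of $770,156 = $219,494.46
(b) 128.8 × $390 = $50,232.00
The greater is (a): $219,494.46.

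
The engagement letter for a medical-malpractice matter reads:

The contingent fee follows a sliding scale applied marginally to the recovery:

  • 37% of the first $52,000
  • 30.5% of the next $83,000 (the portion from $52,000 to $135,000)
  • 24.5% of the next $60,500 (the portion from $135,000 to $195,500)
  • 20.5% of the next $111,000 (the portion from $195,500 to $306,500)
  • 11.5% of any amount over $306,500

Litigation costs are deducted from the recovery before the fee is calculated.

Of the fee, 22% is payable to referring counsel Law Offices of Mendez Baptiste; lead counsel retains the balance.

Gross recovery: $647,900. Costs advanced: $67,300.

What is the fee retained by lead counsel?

Fee base (net of costs): $647,900 − $67,300 = $580,600
First $52,000 at 37% = $19,240.00
Next $83,000 at 30.5% = $25,315.00
Next $60,500 at 24.5% = $14,822.50
Next $111,000 at 20.5% = $22,755.00
Remaining $274,100 at 11.5% = $31,521.50
Fee: $19,240.00 + $25,315.00 + $14,822.50 + $22,755.00 + $31,521.50 = $113,654.00
Referral share: 22% of $113,654.00 = $25,003.88; lead counsel retains $113,654.00 − $25,003.88 = $88,650.12.

$88,650.12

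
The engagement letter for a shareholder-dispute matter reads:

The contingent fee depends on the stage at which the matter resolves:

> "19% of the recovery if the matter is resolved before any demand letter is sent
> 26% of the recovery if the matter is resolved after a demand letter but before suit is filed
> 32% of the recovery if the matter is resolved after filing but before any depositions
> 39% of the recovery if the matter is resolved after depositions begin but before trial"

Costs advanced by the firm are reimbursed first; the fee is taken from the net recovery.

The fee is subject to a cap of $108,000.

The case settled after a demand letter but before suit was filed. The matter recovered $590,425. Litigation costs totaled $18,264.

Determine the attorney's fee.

Fee base (net of costs): $590,425 − $18,264 = $572,161
The matter settled after a demand letter but before suit was filed, so the 26% rate applies.
$572,161 × 26% = $148,761.86
$148,761.86 exceeds the $108,000 cap, so the fee is capped at $108,000.00.

$108,000.00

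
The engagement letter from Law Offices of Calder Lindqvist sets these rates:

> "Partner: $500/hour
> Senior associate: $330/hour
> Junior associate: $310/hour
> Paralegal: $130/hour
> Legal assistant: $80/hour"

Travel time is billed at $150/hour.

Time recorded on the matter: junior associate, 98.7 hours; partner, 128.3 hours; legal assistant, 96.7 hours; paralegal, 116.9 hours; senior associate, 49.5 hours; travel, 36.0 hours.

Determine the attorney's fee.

$139,415.00

Partner: 128.3 × $500 = $64,150.00
Senior associate: 49.5 × $330 = $16,335.00
Junior associate: 98.7 × $310 = $30,597.00
Paralegal: 116.9 × $130 = $15,197.00
Legal assistant: 96.7 × $80 = $7,736.00
Subtotal: $64,150.00 + $16,335.00 + $30,597.00 + $15,197.00 + $7,736.00 = $134,015.00
Travel: 36.0 × $150 = $5,400.00
Total: $134,015.00 + $5,400.00 = $139,415.00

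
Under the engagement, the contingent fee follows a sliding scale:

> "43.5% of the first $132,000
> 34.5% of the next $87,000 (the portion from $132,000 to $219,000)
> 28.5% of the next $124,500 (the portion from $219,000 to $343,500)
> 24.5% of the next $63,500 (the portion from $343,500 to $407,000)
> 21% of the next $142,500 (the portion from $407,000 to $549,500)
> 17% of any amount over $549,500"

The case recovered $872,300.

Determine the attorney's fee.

$223,276.00

First $132,000 at 43.5% = $57,420.00
Next $87,000 at 34.5% = $30,015.00
Next $124,500 at 28.5% = $35,482.50
Next $63,500 at 24.5% = $15,557.50
Next $142,500 at 21% = $29,925.00
Remaining $322,800 at 17% = $54,876.00
Fee: $57,420.00 + $30,015.00 + $35,482.50 + $15,557.50 + $29,925.00 + $54,876.00 = $223,276.00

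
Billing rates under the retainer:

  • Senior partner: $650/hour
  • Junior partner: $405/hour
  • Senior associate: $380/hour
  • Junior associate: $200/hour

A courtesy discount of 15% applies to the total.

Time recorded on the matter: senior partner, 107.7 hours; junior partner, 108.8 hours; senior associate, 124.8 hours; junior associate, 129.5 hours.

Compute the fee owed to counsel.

$159,284.05

Senior partner: 107.7 × $650 = $70,005.00
Junior partner: 108.8 × $405 = $44,064.00
Senior associate: 124.8 × $380 = $47,424.00
Junior associate: 129.5 × $200 = $25,900.00
Subtotal: $187,393.00
Less 15% discount: −$28,108.95
Total: $187,393.00 − $28,108.95 = $159,284.05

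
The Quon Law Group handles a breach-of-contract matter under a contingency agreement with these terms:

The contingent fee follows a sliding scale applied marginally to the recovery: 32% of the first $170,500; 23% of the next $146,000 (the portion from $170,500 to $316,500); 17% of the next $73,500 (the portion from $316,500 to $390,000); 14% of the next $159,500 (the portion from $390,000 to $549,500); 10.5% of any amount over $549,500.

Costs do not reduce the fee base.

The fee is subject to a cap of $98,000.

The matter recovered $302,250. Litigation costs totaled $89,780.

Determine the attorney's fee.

$84,862.50

Fee base is the gross recovery, $302,250; costs are reimbursed separately.
First $170,500 at 32% = $54,560.00
Remaining $131,750 at 23% = $30,302.50
Fee: $54,560.00 + $30,302.50 = $84,862.50
$84,862.50 is under the $98,000 cap.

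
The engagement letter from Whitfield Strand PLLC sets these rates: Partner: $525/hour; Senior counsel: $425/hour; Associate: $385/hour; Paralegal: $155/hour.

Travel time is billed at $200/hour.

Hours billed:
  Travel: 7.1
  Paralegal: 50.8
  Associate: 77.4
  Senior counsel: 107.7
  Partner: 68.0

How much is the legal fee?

$120,565.50

Partner: 68.0 × $525 = $35,700.00
Senior counsel: 107.7 × $425 = $45,772.50
Associate: 77.4 × $385 = $29,799.00
Paralegal: 50.8 × $155 = $7,874.00
Subtotal: $35,700.00 + $45,772.50 + $29,799.00 + $7,874.00 = $119,145.50
Travel: 7.1 × $200 = $1,420.00
Total: $119,145.50 + $1,420.00 = $120,565.50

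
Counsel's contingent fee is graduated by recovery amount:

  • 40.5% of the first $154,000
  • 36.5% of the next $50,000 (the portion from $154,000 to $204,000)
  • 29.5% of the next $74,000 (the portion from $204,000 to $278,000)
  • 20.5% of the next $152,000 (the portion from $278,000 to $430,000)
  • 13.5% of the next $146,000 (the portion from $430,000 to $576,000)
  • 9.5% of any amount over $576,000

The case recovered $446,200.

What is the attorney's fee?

$135,797.00

First $154,000 at 40.5% = $62,370.00
Next $50,000 at 36.5% = $18,250.00
Next $74,000 at 29.5% = $21,830.00
Next $152,000 at 20.5% = $31,160.00
Remaining $16,200 at 13.5% = $2,187.00
Fee: $62,370.00 + $18,250.00 + $21,830.00 + $31,160.00 + $2,187.00 = $135,797.00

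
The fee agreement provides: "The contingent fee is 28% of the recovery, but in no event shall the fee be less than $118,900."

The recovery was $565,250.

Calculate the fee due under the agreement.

28% of $565,250 = $158,270.00
That exceeds the $118,900 minimum.

$158,270.00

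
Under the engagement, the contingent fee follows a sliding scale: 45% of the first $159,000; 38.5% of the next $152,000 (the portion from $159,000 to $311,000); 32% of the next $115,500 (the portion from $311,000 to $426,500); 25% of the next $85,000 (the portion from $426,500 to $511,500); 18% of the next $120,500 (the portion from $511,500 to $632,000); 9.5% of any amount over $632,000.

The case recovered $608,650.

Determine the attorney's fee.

First $159,000 at 45% = $71,550.00
Next $152,000 at 38.5% = $58,520.00
Next $115,500 at 32% = $36,960.00
Next $85,000 at 25% = $21,250.00
Remaining $97,150 at 18% = $17,487.00
Fee: $71,550.00 + $58,520.00 + $36,960.00 + $21,250.00 + $17,487.00 = $205,767.00

$205,767.00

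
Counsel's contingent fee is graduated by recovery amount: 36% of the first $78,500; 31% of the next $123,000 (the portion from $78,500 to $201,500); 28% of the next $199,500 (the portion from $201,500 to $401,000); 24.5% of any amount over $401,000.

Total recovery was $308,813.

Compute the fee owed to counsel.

First $78,500 at 36% = $28,260.00
Next $123,000 at 31% = $38,130.00
Remaining $107,313 at 28% = $30,047.64
Fee: $28,260.00 + $38,130.00 + $30,047.64 = $96,437.64

$96,437.64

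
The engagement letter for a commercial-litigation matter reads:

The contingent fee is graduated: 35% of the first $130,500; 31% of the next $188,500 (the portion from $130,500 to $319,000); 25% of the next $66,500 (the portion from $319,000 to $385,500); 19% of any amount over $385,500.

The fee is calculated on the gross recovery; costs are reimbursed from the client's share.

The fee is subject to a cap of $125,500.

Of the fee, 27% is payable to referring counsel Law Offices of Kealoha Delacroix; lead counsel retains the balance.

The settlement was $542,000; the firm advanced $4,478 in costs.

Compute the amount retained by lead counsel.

Fee base is the gross recovery, $542,000; costs are reimbursed separately.
First $130,500 at 35% = $45,675.00
Next $188,500 at 31% = $58,435.00
Next $66,500 at 25% = $16,625.00
Remaining $156,500 at 19% = $29,735.00
Fee: $45,675.00 + $58,435.00 + $16,625.00 + $29,735.00 = $150,470.00
$150,470.00 exceeds the $125,500 cap, so the fee is capped at $125,500.00.
Referral share: 27% of $125,500.00 = $33,885.00; lead counsel retains $125,500.00 − $33,885.00 = $91,615.00.

$91,615.00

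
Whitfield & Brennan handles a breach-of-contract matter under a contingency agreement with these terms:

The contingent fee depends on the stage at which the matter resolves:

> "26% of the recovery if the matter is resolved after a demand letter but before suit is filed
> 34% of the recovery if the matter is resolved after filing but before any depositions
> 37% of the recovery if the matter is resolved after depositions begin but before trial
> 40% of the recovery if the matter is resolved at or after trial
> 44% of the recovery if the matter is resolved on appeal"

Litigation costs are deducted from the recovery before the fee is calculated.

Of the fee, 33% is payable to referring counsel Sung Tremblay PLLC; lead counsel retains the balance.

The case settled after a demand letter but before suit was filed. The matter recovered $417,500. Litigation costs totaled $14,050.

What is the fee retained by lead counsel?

$70,280.99

Fee base (net of costs): $417,500 − $14,050 = $403,450
The matter settled after a demand letter but before suit was filed, so the 26% rate applies.
$403,450 × 26% = $104,897.00
Referral share: 33% of $104,897.00 = $34,616.01; lead counsel retains $104,897.00 − $34,616.01 = $70,280.99.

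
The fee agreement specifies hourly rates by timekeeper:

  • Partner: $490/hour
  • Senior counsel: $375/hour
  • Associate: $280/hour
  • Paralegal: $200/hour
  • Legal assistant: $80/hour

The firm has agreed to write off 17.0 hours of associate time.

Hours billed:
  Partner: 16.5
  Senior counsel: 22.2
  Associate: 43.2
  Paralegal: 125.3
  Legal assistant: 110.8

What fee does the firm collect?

$57,670.00

Partner: 16.5 × $490 = $8,085.00
Senior counsel: 22.2 × $375 = $8,325.00
Associate: 43.2 × $280 = $12,096.00
Paralegal: 125.3 × $200 = $25,060.00
Legal assistant: 110.8 × $80 = $8,864.00
Subtotal: $62,430.00
Write-off: 17.0 × $280 = $4,760.00
Total: $62,430.00 − $4,760.00 = $57,670.00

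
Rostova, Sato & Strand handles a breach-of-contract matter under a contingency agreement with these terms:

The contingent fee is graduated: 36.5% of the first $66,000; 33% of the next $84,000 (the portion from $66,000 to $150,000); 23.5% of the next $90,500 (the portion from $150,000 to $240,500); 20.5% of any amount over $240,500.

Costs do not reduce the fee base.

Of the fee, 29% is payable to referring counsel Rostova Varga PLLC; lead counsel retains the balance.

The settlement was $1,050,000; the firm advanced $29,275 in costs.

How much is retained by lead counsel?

$169,707.75

Fee base is the gross recovery, $1,050,000; costs are reimbursed separately.
First $66,000 at 36.5% = $24,090.00
Next $84,000 at 33% = $27,720.00
Next $90,500 at 23.5% = $21,267.50
Remaining $809,500 at 20.5% = $165,947.50
Fee: $24,090.00 + $27,720.00 + $21,267.50 + $165,947.50 = $239,025.00
Referral share: 29% of $239,025.00 = $69,317.25; lead counsel retains $239,025.00 − $69,317.25 = $169,707.75.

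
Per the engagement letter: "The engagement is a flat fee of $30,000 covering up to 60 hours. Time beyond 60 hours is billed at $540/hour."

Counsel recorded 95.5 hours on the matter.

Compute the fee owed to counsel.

Flat fee: $30,000.00
Excess hours: 95.5 − 60 = 35.5
Overrun: 35.5 × $540 = $19,170.00
Total: $30,000.00 + $19,170.00 = $49,170.00

$49,170.00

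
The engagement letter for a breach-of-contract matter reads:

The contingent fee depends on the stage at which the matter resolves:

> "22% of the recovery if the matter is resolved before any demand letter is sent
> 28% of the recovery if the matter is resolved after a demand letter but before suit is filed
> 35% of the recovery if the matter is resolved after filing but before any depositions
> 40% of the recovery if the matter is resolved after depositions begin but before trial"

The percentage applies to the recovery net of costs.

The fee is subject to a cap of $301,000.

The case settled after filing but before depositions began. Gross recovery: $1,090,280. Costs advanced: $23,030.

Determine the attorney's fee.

$301,000.00

Fee base (net of costs): $1,090,280 − $23,030 = $1,067,250
The matter settled after filing but before depositions began, so the 35% rate applies.
$1,067,250 × 35% = $373,537.50
$373,537.50 exceeds the $301,000 cap, so the fee is capped at $301,000.00.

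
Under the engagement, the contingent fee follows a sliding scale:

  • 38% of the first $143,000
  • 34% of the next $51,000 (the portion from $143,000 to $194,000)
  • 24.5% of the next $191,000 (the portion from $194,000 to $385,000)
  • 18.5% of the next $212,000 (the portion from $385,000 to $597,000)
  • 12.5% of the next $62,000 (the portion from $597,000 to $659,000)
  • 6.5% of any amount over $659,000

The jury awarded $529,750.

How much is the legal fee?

$145,253.75

First $143,000 at 38% = $54,340.00
Next $51,000 at 34% = $17,340.00
Next $191,000 at 24.5% = $46,795.00
Remaining $144,750 at 18.5% = $26,778.75
Fee: $54,340.00 + $17,340.00 + $46,795.00 + $26,778.75 = $145,253.75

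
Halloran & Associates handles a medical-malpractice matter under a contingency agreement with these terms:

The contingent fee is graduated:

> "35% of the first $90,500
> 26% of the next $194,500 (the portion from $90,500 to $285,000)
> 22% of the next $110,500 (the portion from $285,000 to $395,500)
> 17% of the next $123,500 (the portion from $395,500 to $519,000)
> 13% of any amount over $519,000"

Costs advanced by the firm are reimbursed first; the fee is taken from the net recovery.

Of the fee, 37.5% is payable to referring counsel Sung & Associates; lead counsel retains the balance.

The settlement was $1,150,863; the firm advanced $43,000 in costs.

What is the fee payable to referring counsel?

Fee base (net of costs): $1,150,863 − $43,000 = $1,107,863
First $90,500 at 35% = $31,675.00
Next $194,500 at 26% = $50,570.00
Next $110,500 at 22% = $24,310.00
Next $123,500 at 17% = $20,995.00
Remaining $588,863 at 13% = $76,552.19
Fee: $31,675.00 + $50,570.00 + $24,310.00 + $20,995.00 + $76,552.19 = $204,102.19
Referral share: 37.5% of $204,102.19 = $76,538.32; lead counsel retains $204,102.19 − $76,538.32 = $127,563.87.

$76,538.32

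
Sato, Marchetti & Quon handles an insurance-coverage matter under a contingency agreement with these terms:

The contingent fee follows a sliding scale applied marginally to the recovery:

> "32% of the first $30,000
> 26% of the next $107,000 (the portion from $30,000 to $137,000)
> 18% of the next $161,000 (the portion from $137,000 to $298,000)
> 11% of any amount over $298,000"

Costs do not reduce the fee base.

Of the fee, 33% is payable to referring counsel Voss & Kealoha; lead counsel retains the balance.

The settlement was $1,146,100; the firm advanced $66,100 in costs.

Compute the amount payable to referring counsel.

Fee base is the gross recovery, $1,146,100; costs are reimbursed separately.
First $30,000 at 32% = $9,600.00
Next $107,000 at 26% = $27,820.00
Next $161,000 at 18% = $28,980.00
Remaining $848,100 at 11% = $93,291.00
Fee: $9,600.00 + $27,820.00 + $28,980.00 + $93,291.00 = $159,691.00
Referral share: 33% of $159,691.00 = $52,698.03; lead counsel retains $159,691.00 − $52,698.03 = $106,992.97.

$52,698.03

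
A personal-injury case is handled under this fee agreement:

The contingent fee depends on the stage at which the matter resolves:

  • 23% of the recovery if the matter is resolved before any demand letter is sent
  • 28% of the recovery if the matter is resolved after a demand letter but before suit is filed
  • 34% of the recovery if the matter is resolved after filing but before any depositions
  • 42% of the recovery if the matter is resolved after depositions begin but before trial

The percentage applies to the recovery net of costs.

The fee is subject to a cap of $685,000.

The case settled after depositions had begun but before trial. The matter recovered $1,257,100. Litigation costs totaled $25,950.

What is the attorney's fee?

Fee base (net of costs): $1,257,100 − $25,950 = $1,231,150
The matter settled after depositions had begun but before trial, so the 42% rate applies.
$1,231,150 × 42% = $517,083.00
$517,083.00 is under the $685,000 cap.

$517,083.00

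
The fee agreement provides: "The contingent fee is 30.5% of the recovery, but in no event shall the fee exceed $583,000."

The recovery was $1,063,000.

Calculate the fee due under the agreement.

$324,215.00

30.5% of $1,063,000 = $324,215.00
That is under the $583,000 cap.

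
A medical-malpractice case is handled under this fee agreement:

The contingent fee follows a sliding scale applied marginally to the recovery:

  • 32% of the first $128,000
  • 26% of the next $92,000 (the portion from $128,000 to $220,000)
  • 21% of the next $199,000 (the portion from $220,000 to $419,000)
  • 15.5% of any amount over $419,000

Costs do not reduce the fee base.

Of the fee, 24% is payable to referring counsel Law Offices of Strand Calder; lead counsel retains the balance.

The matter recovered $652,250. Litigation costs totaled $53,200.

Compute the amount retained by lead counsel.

$108,546.05

Fee base is the gross recovery, $652,250; costs are reimbursed separately.
First $128,000 at 32% = $40,960.00
Next $92,000 at 26% = $23,920.00
Next $199,000 at 21% = $41,790.00
Remaining $233,250 at 15.5% = $36,153.75
Fee: $40,960.00 + $23,920.00 + $41,790.00 + $36,153.75 = $142,823.75
Referral share: 24% of $142,823.75 = $34,277.70; lead counsel retains $142,823.75 − $34,277.70 = $108,546.05.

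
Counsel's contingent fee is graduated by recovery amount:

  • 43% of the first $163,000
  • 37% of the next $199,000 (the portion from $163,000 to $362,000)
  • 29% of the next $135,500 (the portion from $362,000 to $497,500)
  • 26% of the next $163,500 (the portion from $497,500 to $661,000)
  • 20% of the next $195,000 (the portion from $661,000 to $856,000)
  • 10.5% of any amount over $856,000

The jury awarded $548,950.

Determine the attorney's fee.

First $163,000 at 43% = $70,090.00
Next $199,000 at 37% = $73,630.00
Next $135,500 at 29% = $39,295.00
Remaining $51,450 at 26% = $13,377.00
Fee: $70,090.00 + $73,630.00 + $39,295.00 + $13,377.00 = $196,392.00

$196,392.00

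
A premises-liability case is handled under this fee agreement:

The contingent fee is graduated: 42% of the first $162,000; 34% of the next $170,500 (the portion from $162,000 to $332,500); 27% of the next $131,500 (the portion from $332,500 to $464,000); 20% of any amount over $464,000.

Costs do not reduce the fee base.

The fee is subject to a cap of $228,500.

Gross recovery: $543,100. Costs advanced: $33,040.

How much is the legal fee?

Fee base is the gross recovery, $543,100; costs are reimbursed separately.
First $162,000 at 42% = $68,040.00
Next $170,500 at 34% = $57,970.00
Next $131,500 at 27% = $35,505.00
Remaining $79,100 at 20% = $15,820.00
Fee: $68,040.00 + $57,970.00 + $35,505.00 + $15,820.00 = $177,335.00
$177,335.00 is under the $228,500 cap.

$177,335.00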